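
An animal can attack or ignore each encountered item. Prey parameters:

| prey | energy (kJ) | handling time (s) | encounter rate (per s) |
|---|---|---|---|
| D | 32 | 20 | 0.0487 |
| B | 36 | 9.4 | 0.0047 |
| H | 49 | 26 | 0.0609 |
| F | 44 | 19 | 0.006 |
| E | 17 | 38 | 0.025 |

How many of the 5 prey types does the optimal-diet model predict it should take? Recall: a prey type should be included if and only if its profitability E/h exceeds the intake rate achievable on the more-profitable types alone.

4

Rank by E/h (kJ/s): B 3.83, F 2.32, H 1.88, D 1.6, E 0.447. Include each in turn until the next type's E/h falls below the running intake rate.
Rate on top 1: 0.162. F: 2.32 > 0.162 → include.
Rate on top 2: 0.374. H: 1.88 > 0.374 → include.
Rate on top 3: 1.246. D: 1.6 > 1.246 → include.
Rate on top 4: 1.339. E: 0.447 < 1.339 → exclude; stop.
Optimal diet: B, F, H, D — 4 of 5 types.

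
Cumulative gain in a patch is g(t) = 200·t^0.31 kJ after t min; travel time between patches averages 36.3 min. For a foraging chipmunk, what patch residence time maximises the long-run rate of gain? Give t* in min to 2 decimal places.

16.31 min

Optimal t* satisfies g'(t*) = g(t*)/(T + t*).
g'(t) = 0.31·200·t^-0.69. Setting 0.31·200·t^-0.69 = 200·t^0.31/(36.3+t) gives 0.31(36.3+t) = t, so 0.69·t = 0.31×36.3.
t* = 0.31×36.3/0.69 = 16.31 min.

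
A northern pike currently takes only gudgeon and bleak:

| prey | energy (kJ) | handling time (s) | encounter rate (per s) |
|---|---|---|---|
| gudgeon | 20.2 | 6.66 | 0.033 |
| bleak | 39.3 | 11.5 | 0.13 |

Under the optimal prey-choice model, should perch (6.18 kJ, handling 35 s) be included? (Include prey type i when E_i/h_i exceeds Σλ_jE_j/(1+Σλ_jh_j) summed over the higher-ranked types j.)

No

On gudgeon and bleak alone, R = ΣλE/(1+Σλh) = 5.776/2.715 = 2.127 kJ/s.
perch: E/h = 6.18/35 = 0.1766 kJ/s.
0.1766 < 2.127, so adding perch would lower the average — exclude it.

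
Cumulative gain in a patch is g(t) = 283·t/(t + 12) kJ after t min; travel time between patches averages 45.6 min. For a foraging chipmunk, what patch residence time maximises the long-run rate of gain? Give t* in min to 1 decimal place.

23.4 min

Maximise g(t)/(T+t): set derivative to zero → g'(t)(T+t) = g(t).
g'(t) = 283·12/(t + 12)². Setting 283·12/(t+12)² = 283t/[(t+12)(45.6+t)] gives 12(45.6+t) = t(t+12), so t² = 12×45.6 = 547.2.
t* = √547.2 = 23.39 min.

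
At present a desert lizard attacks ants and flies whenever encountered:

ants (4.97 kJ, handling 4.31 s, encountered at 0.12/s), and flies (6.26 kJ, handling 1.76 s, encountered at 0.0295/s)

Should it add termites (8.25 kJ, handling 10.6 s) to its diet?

Yes

Intake rate on the current diet: R = (0.12×4.97 + 0.0295×6.26) / (1 + 0.12×4.31 + 0.0295×1.76) = 0.7811/1.569 = 0.4978 kJ/s.
Profitability of termites: 8.25/10.6 = 0.7783 kJ/s.
0.7783 > 0.4978, so adding termites raises the average — include it.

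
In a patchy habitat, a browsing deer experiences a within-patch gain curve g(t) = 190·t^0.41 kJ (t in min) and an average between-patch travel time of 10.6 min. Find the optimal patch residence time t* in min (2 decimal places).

7.37 min

Maximise g(t)/(T+t): set derivative to zero → g'(t)(T+t) = g(t).
g'(t) = 0.41·190·t^-0.59. Setting 0.41·190·t^-0.59 = 190·t^0.41/(10.6+t) gives 0.41(10.6+t) = t, so 0.59·t = 0.41×10.6.
t* = 0.41×10.6/0.59 = 7.366 min.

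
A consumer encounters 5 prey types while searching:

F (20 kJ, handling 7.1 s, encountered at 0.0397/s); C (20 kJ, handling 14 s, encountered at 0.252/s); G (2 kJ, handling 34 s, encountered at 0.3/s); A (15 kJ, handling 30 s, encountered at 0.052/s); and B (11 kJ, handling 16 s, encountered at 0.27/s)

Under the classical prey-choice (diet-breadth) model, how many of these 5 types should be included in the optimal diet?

2

E/h in descending order: F 2.82, C 1.43, B 0.688, A 0.5, G 0.0588 kJ/s. The optimal diet is the largest prefix of this list for which every included type satisfies E_i/h_i > R on the types above it.
Rate on top 1: 0.6194. C: 1.43 > 0.6194 → include.
Rate on top 2: 1.213. B: 0.688 < 1.213 → exclude; stop.
Optimal diet: F, C — 2 of 5 types.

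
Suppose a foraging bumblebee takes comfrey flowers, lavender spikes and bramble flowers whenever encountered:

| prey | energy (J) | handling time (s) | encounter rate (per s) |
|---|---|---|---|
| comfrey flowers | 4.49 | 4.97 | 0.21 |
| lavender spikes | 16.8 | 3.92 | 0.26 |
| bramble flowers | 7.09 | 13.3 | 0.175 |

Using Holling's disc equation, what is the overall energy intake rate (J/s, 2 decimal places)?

Energy encountered per unit search time: 0.21×4.49 + 0.26×16.8 + 0.175×7.09 = 6.552 J/s.
Handling time per unit search time: 0.21×4.97 + 0.26×3.92 + 0.175×13.3 = 4.39.
Rate = 6.552/(1 + 4.39) = 1.215 J/s.

1.22 J/s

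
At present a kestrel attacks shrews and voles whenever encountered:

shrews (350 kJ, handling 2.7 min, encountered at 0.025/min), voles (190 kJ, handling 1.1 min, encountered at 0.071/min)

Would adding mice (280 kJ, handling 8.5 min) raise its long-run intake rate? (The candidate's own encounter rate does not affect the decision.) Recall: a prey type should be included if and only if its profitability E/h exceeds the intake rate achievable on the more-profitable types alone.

Current rate: (0.025×350 + 0.071×190)/(1 + 0.025×2.7 + 0.071×1.1) = 19.41 kJ/min.
mice: E/h = 280/8.5 = 32.94 kJ/min.
Since 32.94 > R, including mice increases the long-run rate.

Yes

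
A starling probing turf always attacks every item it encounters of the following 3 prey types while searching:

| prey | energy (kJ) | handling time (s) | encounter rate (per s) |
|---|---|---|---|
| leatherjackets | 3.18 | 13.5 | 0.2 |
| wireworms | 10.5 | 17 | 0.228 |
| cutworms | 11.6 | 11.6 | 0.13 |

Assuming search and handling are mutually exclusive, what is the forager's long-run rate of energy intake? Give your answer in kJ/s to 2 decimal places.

R = (0.2×3.18 + 0.228×10.5 + 0.13×11.6) / (1 + 0.2×13.5 + 0.228×17 + 0.13×11.6) = 4.538/9.084 = 0.4996 kJ/s.

0.50 kJ/s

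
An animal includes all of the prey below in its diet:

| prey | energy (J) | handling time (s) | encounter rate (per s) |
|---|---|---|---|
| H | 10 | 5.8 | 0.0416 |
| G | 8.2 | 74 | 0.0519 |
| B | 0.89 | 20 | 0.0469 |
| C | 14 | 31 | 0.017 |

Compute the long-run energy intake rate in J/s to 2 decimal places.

R = (0.0416×10 + 0.0519×8.2 + 0.0469×0.89 + 0.017×14) / (1 + 0.0416×5.8 + 0.0519×74 + 0.0469×20 + 0.017×31) = 1.121/6.547 = 0.1713 J/s.

0.17 J/s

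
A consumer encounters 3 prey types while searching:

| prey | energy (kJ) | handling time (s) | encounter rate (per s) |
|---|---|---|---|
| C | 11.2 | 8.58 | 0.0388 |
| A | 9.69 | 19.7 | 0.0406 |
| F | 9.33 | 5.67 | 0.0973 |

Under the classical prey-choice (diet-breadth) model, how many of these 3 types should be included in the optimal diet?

Rank by E/h (kJ/s): F 1.65, C 1.31, A 0.492. Include each in turn until the next type's E/h falls below the running intake rate.
Rate on top 1: 0.585. C: 1.31 > 0.585 → include.
Rate on top 2: 0.7123. A: 0.492 < 0.7123 → exclude; stop.
Optimal diet: F, C — 2 of 3 types.

2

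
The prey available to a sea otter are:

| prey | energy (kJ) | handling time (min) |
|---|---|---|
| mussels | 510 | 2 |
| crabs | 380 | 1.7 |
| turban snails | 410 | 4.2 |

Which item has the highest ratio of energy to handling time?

mussels

In descending order of E/h:
mussels: 510/2 = 255 kJ/min
crabs: 380/1.7 = 224 kJ/min
turban snails: 410/4.2 = 97.6 kJ/min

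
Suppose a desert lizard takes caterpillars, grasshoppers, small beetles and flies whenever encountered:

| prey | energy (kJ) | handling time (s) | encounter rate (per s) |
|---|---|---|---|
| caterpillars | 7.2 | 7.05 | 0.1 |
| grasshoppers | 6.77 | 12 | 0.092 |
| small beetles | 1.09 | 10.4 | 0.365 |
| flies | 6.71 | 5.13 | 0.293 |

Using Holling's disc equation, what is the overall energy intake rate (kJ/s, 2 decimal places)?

0.46 kJ/s

R = (0.1×7.2 + 0.092×6.77 + 0.365×1.09 + 0.293×6.71) / (1 + 0.1×7.05 + 0.092×12 + 0.365×10.4 + 0.293×5.13) = 3.707/8.108 = 0.4572 kJ/s.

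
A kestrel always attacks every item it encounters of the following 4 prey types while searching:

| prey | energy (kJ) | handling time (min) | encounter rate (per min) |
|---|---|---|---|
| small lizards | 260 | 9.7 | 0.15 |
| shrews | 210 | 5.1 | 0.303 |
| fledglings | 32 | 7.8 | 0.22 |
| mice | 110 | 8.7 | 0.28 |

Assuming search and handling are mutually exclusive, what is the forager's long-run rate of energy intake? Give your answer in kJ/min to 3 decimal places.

17.231 kJ/min

R = (0.15×260 + 0.303×210 + 0.22×32 + 0.28×110) / (1 + 0.15×9.7 + 0.303×5.1 + 0.22×7.8 + 0.28×8.7) = 140.5/8.152 = 17.23 kJ/min.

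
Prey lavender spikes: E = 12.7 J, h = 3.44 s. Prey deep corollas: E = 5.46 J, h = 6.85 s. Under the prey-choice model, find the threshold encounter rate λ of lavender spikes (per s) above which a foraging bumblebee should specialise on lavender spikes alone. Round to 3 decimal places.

0.080 per s

Drop deep corollas once their profitability E₂/h₂ falls below the rate achievable on lavender spikes alone: E₂/h₂ = λE₁/(1 + λh₁).
Solve for λ: λE₁h₂ = E₂(1 + λh₁) → λ(E₁h₂ − E₂h₁) = E₂ → λ = E₂/(E₁h₂ − E₂h₁).
λ = 5.46/(12.7×6.85 − 5.46×3.44) = 5.46/68.21 = 0.08004 per s.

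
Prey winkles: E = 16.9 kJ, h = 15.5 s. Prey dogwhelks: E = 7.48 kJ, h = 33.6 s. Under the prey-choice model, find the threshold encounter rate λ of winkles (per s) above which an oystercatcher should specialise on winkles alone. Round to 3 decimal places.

0.017 per s

At the threshold, the rate on winkles alone equals the profitability of dogwhelks: λ·16.9/(1 + λ·15.5) = 7.48/33.6 = 0.2226.
Rearranging, λ(16.9 − 0.2226×15.5) = 0.2226, so λ = 0.2226/13.45 = 0.01655 per s.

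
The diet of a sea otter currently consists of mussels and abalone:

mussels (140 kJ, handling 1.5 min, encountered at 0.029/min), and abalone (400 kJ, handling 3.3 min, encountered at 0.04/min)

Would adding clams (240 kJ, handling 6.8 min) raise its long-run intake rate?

Intake rate on the current diet: R = (0.029×140 + 0.04×400) / (1 + 0.029×1.5 + 0.04×3.3) = 20.06/1.175 = 17.07 kJ/min.
clams: E/h = 240/6.8 = 35.29 kJ/min.
Since 35.29 > R, including clams increases the long-run rate.

Yes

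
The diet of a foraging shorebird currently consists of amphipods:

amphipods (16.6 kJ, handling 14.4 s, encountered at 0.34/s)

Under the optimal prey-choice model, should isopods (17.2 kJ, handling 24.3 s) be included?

No

Intake rate on the current diet: R = (0.34×16.6) / (1 + 0.34×14.4) = 5.644/5.896 = 0.9573 kJ/s.
isopods: E/h = 17.2/24.3 = 0.7078 kJ/s.
Since 0.7078 < R, time spent handling isopods is better spent searching.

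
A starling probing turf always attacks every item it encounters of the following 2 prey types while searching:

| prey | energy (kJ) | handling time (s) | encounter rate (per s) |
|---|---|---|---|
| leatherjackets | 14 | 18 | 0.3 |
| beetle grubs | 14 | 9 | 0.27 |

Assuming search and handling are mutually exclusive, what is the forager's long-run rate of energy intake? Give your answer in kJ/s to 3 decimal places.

R = (0.3×14 + 0.27×14) / (1 + 0.3×18 + 0.27×9) = 7.98/8.83 = 0.9037 kJ/s.

0.904 kJ/s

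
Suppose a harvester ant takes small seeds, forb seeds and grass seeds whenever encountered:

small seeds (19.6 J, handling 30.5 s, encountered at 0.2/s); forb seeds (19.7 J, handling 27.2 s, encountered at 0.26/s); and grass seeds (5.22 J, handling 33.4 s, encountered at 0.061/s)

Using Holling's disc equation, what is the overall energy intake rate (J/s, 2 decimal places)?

Energy encountered per unit search time: 0.2×19.6 + 0.26×19.7 + 0.061×5.22 = 9.36 J/s.
Handling time per unit search time: 0.2×30.5 + 0.26×27.2 + 0.061×33.4 = 15.21.
Rate = 9.36/(1 + 15.21) = 0.5775 J/s.

0.58 J/s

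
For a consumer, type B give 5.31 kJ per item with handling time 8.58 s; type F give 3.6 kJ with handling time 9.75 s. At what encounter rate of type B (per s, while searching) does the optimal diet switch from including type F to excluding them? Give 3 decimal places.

At the threshold, the rate on type B alone equals the profitability of type F: λ·5.31/(1 + λ·8.58) = 3.6/9.75 = 0.3692.
Rearranging, λ(5.31 − 0.3692×8.58) = 0.3692, so λ = 0.3692/2.142 = 0.1724 per s.

0.172 per s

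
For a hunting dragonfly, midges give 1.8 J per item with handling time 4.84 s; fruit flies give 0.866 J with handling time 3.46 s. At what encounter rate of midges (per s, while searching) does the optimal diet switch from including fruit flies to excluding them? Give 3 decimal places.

0.425 per s

At the threshold, the rate on midges alone equals the profitability of fruit flies: λ·1.8/(1 + λ·4.84) = 0.866/3.46 = 0.2503.
Rearranging, λ(1.8 − 0.2503×4.84) = 0.2503, so λ = 0.2503/0.5886 = 0.4252 per s.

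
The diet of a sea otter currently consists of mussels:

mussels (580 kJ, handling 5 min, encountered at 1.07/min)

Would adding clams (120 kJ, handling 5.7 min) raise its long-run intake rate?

No

On mussels alone, R = ΣλE/(1+Σλh) = 620.6/6.35 = 97.73 kJ/min.
clams: E/h = 120/5.7 = 21.05 kJ/min.
Since 21.05 < R, time spent handling clams is better spent searching.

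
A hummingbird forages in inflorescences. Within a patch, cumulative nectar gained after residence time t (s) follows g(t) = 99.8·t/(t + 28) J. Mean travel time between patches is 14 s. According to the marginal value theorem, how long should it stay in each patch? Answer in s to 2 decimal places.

19.80 s

Maximise g(t)/(T+t): set derivative to zero → g'(t)(T+t) = g(t).
g'(t) = 99.8·28/(t + 28)². Setting 99.8·28/(t+28)² = 99.8t/[(t+28)(14+t)] gives 28(14+t) = t(t+28), so t² = 28×14 = 392.
t* = √392 = 19.8 s.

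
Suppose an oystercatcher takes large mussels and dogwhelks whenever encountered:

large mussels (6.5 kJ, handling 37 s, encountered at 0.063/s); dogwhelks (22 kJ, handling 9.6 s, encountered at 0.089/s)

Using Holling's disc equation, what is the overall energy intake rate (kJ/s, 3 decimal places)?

Energy encountered per unit search time: 0.063×6.5 + 0.089×22 = 2.367 kJ/s.
Handling time per unit search time: 0.063×37 + 0.089×9.6 = 3.185.
Rate = 2.367/(1 + 3.185) = 0.5657 kJ/s.

0.566 kJ/s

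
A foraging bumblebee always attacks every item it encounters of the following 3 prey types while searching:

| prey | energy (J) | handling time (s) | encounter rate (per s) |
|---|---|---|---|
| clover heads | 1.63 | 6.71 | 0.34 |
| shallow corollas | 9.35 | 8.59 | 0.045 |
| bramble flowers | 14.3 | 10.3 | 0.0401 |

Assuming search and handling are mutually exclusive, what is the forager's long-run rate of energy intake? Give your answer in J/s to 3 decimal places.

0.379 J/s

R = (0.34×1.63 + 0.045×9.35 + 0.0401×14.3) / (1 + 0.34×6.71 + 0.045×8.59 + 0.0401×10.3) = 1.548/4.081 = 0.3794 J/s.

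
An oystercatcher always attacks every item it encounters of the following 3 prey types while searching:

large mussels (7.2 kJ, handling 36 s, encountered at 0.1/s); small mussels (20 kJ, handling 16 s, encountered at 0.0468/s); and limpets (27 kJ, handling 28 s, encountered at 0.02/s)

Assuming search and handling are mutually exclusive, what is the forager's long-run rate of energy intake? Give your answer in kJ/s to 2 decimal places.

0.37 kJ/s

R = Σλ_iE_i / (1 + Σλ_ih_i)
Numerator: 0.1×7.2 + 0.0468×20 + 0.02×27 = 2.196
Denominator: 1 + 0.1×36 + 0.0468×16 + 0.02×28 = 5.909
R = 2.196/5.909 = 0.3716 kJ/s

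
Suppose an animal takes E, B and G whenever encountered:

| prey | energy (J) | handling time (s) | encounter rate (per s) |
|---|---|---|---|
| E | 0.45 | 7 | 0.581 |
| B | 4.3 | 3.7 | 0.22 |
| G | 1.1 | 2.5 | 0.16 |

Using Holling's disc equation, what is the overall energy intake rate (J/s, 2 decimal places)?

Energy encountered per unit search time: 0.581×0.45 + 0.22×4.3 + 0.16×1.1 = 1.383 J/s.
Handling time per unit search time: 0.581×7 + 0.22×3.7 + 0.16×2.5 = 5.281.
Rate = 1.383/(1 + 5.281) = 0.2203 J/s.

0.22 J/s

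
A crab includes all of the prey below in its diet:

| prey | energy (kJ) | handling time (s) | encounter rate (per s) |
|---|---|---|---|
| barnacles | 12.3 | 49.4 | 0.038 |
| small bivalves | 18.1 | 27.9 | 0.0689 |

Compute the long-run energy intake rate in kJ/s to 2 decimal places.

0.36 kJ/s

Energy encountered per unit search time: 0.038×12.3 + 0.0689×18.1 = 1.714 kJ/s.
Handling time per unit search time: 0.038×49.4 + 0.0689×27.9 = 3.8.
Rate = 1.714/(1 + 3.8) = 0.3572 kJ/s.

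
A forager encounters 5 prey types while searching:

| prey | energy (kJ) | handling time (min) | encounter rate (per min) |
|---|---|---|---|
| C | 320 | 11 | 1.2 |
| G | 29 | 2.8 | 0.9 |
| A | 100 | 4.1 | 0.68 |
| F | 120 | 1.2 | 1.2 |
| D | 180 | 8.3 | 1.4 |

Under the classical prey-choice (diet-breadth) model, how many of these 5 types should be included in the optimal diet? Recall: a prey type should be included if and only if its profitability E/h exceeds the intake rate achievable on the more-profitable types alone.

E/h in descending order: F 100, C 29.1, A 24.4, D 21.7, G 10.4 kJ/min. The optimal diet is the largest prefix of this list for which every included type satisfies E_i/h_i > R on the types above it.
Rate on top 1: 59.02. C: 29.1 < 59.02 → exclude; stop.
Optimal diet: F — 1 of 5 types.

1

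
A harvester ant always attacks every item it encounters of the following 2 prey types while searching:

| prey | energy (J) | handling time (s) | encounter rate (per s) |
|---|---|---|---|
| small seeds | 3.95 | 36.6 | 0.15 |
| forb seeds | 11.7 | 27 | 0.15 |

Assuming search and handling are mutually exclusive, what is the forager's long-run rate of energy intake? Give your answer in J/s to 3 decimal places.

0.223 J/s

R = Σλ_iE_i / (1 + Σλ_ih_i)
Numerator: 0.15×3.95 + 0.15×11.7 = 2.348
Denominator: 1 + 0.15×36.6 + 0.15×27 = 10.54
R = 2.348/10.54 = 0.2227 J/s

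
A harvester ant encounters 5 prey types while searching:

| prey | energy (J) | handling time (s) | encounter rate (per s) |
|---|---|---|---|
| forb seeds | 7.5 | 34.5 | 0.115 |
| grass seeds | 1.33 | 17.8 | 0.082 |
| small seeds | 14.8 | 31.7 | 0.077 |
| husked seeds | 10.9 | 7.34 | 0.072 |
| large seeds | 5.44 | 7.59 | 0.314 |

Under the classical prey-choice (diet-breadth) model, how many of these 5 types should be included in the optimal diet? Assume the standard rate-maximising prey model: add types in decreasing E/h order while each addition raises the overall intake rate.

2

Rank by E/h (J/s): husked seeds 1.49, large seeds 0.717, small seeds 0.467, forb seeds 0.217, grass seeds 0.0747. Include each in turn until the next type's E/h falls below the running intake rate.
Rate on top 1: 0.5135. large seeds: 0.717 > 0.5135 → include.
Rate on top 2: 0.6373. small seeds: 0.467 < 0.6373 → exclude; stop.
Optimal diet: husked seeds, large seeds — 2 of 5 types.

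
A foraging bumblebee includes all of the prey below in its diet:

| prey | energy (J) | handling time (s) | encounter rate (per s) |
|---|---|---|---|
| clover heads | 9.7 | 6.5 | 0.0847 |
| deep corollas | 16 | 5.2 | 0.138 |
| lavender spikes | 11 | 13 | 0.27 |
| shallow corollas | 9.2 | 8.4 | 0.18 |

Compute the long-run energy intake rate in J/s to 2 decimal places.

1.05 J/s

R = (0.0847×9.7 + 0.138×16 + 0.27×11 + 0.18×9.2) / (1 + 0.0847×6.5 + 0.138×5.2 + 0.27×13 + 0.18×8.4) = 7.656/7.29 = 1.05 J/s.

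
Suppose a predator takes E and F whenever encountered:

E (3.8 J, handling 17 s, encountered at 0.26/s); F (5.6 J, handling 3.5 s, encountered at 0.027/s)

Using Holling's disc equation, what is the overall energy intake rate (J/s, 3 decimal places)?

0.207 J/s

R = (0.26×3.8 + 0.027×5.6) / (1 + 0.26×17 + 0.027×3.5) = 1.139/5.514 = 0.2066 J/s.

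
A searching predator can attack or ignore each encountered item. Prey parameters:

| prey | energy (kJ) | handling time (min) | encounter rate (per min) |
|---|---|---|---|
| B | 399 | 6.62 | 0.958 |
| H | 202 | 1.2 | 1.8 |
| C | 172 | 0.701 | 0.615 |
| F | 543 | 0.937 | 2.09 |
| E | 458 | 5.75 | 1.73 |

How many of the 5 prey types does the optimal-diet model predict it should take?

1

E/h in descending order: F 580, C 245, H 168, E 79.7, B 60.3 kJ/min. The optimal diet is the largest prefix of this list for which every included type satisfies E_i/h_i > R on the types above it.
Rate on top 1: 383.6. C: 245 < 383.6 → exclude; stop.
Optimal diet: F — 1 of 5 types.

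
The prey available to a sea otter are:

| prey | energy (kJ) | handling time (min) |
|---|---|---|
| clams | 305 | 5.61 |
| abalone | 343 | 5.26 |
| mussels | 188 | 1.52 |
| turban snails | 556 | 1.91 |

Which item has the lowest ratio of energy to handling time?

clams

In descending order of E/h:
turban snails: 556/1.91 = 291 kJ/min
mussels: 188/1.52 = 124 kJ/min
abalone: 343/5.26 = 65.2 kJ/min
clams: 305/5.61 = 54.4 kJ/min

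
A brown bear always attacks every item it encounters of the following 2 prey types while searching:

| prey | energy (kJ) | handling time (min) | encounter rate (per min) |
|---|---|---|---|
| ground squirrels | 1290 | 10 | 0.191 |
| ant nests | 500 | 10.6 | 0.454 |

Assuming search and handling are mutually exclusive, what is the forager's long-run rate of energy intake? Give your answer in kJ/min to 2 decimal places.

61.30 kJ/min

R = Σλ_iE_i / (1 + Σλ_ih_i)
Numerator: 0.191×1290 + 0.454×500 = 473.4
Denominator: 1 + 0.191×10 + 0.454×10.6 = 7.722
R = 473.4/7.722 = 61.3 kJ/min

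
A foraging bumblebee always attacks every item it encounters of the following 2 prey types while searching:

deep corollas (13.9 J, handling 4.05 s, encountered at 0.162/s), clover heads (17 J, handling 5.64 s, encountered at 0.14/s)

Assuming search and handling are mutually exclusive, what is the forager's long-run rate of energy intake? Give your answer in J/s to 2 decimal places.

1.89 J/s

R = Σλ_iE_i / (1 + Σλ_ih_i)
Numerator: 0.162×13.9 + 0.14×17 = 4.632
Denominator: 1 + 0.162×4.05 + 0.14×5.64 = 2.446
R = 4.632/2.446 = 1.894 J/s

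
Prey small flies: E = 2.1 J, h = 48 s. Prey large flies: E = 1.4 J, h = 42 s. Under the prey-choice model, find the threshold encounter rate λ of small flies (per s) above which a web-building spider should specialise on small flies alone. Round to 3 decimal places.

Drop large flies once their profitability E₂/h₂ falls below the rate achievable on small flies alone: E₂/h₂ = λE₁/(1 + λh₁).
Solve for λ: λE₁h₂ = E₂(1 + λh₁) → λ(E₁h₂ − E₂h₁) = E₂ → λ = E₂/(E₁h₂ − E₂h₁).
λ = 1.4/(2.1×42 − 1.4×48) = 1.4/21 = 0.06667 per s.

0.067 per s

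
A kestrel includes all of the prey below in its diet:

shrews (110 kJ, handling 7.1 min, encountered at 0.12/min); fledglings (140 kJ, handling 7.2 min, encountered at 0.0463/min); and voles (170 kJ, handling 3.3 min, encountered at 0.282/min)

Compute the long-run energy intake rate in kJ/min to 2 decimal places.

21.70 kJ/min

Energy encountered per unit search time: 0.12×110 + 0.0463×140 + 0.282×170 = 67.62 kJ/min.
Handling time per unit search time: 0.12×7.1 + 0.0463×7.2 + 0.282×3.3 = 2.116.
Rate = 67.62/(1 + 2.116) = 21.7 kJ/min.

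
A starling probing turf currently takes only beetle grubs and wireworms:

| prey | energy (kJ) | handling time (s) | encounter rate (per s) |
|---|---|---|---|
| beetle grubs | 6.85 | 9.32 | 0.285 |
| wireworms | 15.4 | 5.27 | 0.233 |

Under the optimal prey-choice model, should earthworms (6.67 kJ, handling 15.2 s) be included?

Current rate: (0.285×6.85 + 0.233×15.4)/(1 + 0.285×9.32 + 0.233×5.27) = 1.134 kJ/s.
Profitability of earthworms: 6.67/15.2 = 0.4388 kJ/s.
Since 0.4388 < R, time spent handling earthworms is better spent searching.

No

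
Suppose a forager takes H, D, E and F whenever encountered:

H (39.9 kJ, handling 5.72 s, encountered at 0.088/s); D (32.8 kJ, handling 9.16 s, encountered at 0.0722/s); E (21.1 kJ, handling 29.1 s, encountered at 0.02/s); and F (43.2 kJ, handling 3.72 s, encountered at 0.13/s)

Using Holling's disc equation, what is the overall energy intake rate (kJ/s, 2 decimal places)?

3.69 kJ/s

R = (0.088×39.9 + 0.0722×32.8 + 0.02×21.1 + 0.13×43.2) / (1 + 0.088×5.72 + 0.0722×9.16 + 0.02×29.1 + 0.13×3.72) = 11.92/3.23 = 3.689 kJ/s.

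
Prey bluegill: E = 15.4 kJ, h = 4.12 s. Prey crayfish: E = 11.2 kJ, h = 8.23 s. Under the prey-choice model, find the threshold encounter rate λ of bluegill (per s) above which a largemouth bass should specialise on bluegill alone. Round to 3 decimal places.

0.139 per s

At the threshold, the rate on bluegill alone equals the profitability of crayfish: λ·15.4/(1 + λ·4.12) = 11.2/8.23 = 1.361.
Rearranging, λ(15.4 − 1.361×4.12) = 1.361, so λ = 1.361/9.793 = 0.139 per s.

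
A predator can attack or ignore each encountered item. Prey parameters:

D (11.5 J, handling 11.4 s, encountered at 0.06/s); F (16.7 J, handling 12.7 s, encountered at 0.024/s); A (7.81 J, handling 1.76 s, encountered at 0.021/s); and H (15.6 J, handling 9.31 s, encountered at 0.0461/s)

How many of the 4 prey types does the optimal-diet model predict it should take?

4

E/h in descending order: A 4.44, H 1.68, F 1.31, D 1.01 J/s. The optimal diet is the largest prefix of this list for which every included type satisfies E_i/h_i > R on the types above it.
Rate on top 1: 0.1582. H: 1.68 > 0.1582 → include.
Rate on top 2: 0.6024. F: 1.31 > 0.6024 → include.
Rate on top 3: 0.725. D: 1.01 > 0.725 → include.
Optimal diet: A, H, F, D — 4 of 4 types.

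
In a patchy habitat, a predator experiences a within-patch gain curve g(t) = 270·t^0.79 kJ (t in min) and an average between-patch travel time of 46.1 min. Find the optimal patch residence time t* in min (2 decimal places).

Optimal t* satisfies g'(t*) = g(t*)/(T + t*).
g'(t) = 0.79·270·t^-0.21. Setting 0.79·270·t^-0.21 = 270·t^0.79/(46.1+t) gives 0.79(46.1+t) = t, so 0.21·t = 0.79×46.1.
t* = 0.79×46.1/0.21 = 173.4 min.

173.42 min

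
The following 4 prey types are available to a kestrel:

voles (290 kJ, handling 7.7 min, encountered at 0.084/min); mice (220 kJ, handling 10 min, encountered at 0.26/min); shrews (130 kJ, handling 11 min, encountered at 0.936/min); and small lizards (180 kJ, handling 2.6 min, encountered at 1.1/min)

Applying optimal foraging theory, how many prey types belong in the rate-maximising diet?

Profitabilities (E/h, kJ/min): small lizards 69.2, voles 37.7, mice 22, shrews 11.8. Add prey in this order while the next type's profitability exceeds the intake rate on those already taken.
Rate on top 1: 51.3. voles: 37.7 < 51.3 → exclude; stop.
Optimal diet: small lizards — 1 of 4 types.

1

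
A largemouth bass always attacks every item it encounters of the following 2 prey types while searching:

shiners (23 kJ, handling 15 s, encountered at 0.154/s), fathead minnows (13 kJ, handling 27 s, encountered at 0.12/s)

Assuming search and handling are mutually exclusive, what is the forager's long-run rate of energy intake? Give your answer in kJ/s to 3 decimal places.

Energy encountered per unit search time: 0.154×23 + 0.12×13 = 5.102 kJ/s.
Handling time per unit search time: 0.154×15 + 0.12×27 = 5.55.
Rate = 5.102/(1 + 5.55) = 0.7789 kJ/s.

0.779 kJ/s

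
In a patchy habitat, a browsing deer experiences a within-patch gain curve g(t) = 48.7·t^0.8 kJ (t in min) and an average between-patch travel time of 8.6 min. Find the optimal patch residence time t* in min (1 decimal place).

Optimal t* satisfies g'(t*) = g(t*)/(T + t*).
g'(t) = 0.8·48.7·t^-0.2. Setting 0.8·48.7·t^-0.2 = 48.7·t^0.8/(8.6+t) gives 0.8(8.6+t) = t, so 0.20·t = 0.8×8.6.
t* = 0.8×8.6/0.20 = 34.4 min.

34.4 min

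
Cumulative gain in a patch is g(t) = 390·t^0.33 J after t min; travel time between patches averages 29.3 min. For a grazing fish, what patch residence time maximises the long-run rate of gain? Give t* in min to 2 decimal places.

14.43 min

Optimal t* satisfies g'(t*) = g(t*)/(T + t*).
g'(t) = 0.33·390·t^-0.67. Setting 0.33·390·t^-0.67 = 390·t^0.33/(29.3+t) gives 0.33(29.3+t) = t, so 0.67·t = 0.33×29.3.
t* = 0.33×29.3/0.67 = 14.43 min.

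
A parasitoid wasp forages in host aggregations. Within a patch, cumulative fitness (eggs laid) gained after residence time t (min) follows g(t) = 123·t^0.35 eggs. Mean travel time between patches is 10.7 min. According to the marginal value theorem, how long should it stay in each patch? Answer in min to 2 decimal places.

5.76 min

By the marginal value theorem, leave when the instantaneous gain rate g'(t) equals the habitat-wide average g(t)/(T + t).
g'(t) = 0.35·123·t^-0.65. Setting 0.35·123·t^-0.65 = 123·t^0.35/(10.7+t) gives 0.35(10.7+t) = t, so 0.65·t = 0.35×10.7.
t* = 0.35×10.7/0.65 = 5.762 min.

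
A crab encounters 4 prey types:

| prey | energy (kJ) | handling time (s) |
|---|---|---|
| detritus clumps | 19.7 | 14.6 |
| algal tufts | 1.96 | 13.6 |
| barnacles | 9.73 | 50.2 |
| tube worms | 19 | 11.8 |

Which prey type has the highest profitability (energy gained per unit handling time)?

tube worms

In descending order of E/h:
tube worms: 19/11.8 = 1.61 kJ/s
detritus clumps: 19.7/14.6 = 1.35 kJ/s
barnacles: 9.73/50.2 = 0.194 kJ/s
algal tufts: 1.96/13.6 = 0.144 kJ/s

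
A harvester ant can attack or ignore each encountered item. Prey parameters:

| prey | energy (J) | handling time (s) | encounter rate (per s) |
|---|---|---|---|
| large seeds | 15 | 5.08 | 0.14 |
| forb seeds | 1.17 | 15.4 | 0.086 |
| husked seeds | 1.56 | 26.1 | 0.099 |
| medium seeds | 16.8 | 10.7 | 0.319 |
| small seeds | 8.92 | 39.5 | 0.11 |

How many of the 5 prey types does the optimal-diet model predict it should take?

Profitabilities (E/h, J/s): large seeds 2.95, medium seeds 1.57, small seeds 0.226, forb seeds 0.076, husked seeds 0.0598. Add prey in this order while the next type's profitability exceeds the intake rate on those already taken.
Rate on top 1: 1.227. medium seeds: 1.57 > 1.227 → include.
Rate on top 2: 1.456. small seeds: 0.226 < 1.456 → exclude; stop.
Optimal diet: large seeds, medium seeds — 2 of 5 types.

2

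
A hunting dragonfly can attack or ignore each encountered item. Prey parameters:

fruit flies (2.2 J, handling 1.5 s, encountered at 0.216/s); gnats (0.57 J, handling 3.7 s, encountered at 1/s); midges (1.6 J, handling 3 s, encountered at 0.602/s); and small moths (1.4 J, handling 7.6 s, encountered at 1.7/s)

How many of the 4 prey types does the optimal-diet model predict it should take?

2

E/h in descending order: fruit flies 1.47, midges 0.533, small moths 0.184, gnats 0.154 J/s. The optimal diet is the largest prefix of this list for which every included type satisfies E_i/h_i > R on the types above it.
Rate on top 1: 0.3589. midges: 0.533 > 0.3589 → include.
Rate on top 2: 0.4596. small moths: 0.184 < 0.4596 → exclude; stop.
Optimal diet: fruit flies, midges — 2 of 4 types.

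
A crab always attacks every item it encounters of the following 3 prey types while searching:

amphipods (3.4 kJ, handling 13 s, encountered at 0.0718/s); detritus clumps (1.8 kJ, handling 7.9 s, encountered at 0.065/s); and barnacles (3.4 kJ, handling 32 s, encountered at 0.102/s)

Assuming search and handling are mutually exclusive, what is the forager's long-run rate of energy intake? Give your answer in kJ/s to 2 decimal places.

R = Σλ_iE_i / (1 + Σλ_ih_i)
Numerator: 0.0718×3.4 + 0.065×1.8 + 0.102×3.4 = 0.7079
Denominator: 1 + 0.0718×13 + 0.065×7.9 + 0.102×32 = 5.711
R = 0.7079/5.711 = 0.124 kJ/s

0.12 kJ/s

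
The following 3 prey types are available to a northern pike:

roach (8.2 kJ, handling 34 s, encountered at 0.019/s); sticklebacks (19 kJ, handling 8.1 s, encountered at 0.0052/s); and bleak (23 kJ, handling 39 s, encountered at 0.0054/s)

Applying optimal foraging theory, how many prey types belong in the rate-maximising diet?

3

Rank by E/h (kJ/s): sticklebacks 2.35, bleak 0.59, roach 0.241. Include each in turn until the next type's E/h falls below the running intake rate.
Rate on top 1: 0.09481. bleak: 0.59 > 0.09481 → include.
Rate on top 2: 0.178. roach: 0.241 > 0.178 → include.
Optimal diet: sticklebacks, bleak, roach — 3 of 3 types.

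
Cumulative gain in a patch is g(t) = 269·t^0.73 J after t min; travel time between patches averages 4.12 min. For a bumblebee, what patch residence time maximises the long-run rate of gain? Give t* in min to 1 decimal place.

11.1 min

Maximise g(t)/(T+t): set derivative to zero → g'(t)(T+t) = g(t).
g'(t) = 0.73·269·t^-0.27. Setting 0.73·269·t^-0.27 = 269·t^0.73/(4.12+t) gives 0.73(4.12+t) = t, so 0.27·t = 0.73×4.12.
t* = 0.73×4.12/0.27 = 11.14 min.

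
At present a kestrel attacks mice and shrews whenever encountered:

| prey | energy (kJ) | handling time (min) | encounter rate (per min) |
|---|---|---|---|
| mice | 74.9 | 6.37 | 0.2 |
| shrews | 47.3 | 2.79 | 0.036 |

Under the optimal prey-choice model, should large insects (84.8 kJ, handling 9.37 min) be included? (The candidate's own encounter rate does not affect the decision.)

Yes

On mice and shrews alone, R = ΣλE/(1+Σλh) = 16.68/2.374 = 7.026 kJ/min.
large insects: E/h = 84.8/9.37 = 9.05 kJ/min.
9.05 > 7.026, so adding large insects raises the average — include it.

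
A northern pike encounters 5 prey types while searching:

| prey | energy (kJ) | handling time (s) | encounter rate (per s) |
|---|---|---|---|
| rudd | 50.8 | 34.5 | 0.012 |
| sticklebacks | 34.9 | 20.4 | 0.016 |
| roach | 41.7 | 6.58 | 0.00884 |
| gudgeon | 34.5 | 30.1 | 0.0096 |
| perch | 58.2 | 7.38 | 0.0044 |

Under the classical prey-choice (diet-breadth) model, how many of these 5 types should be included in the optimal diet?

Profitabilities (E/h, kJ/s): perch 7.89, roach 6.34, sticklebacks 1.71, rudd 1.47, gudgeon 1.15. Add prey in this order while the next type's profitability exceeds the intake rate on those already taken.
Rate on top 1: 0.248. roach: 6.34 > 0.248 → include.
Rate on top 2: 0.5728. sticklebacks: 1.71 > 0.5728 → include.
Rate on top 3: 0.8349. rudd: 1.47 > 0.8349 → include.
Rate on top 4: 0.9791. gudgeon: 1.15 > 0.9791 → include.
Optimal diet: perch, roach, sticklebacks, rudd, gudgeon — 5 of 5 types.

5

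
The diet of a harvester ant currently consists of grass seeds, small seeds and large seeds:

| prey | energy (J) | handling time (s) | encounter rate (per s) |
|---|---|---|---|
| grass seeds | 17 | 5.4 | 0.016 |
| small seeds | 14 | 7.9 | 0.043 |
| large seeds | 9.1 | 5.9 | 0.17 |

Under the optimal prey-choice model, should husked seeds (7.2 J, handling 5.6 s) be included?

Yes

On grass seeds, small seeds and large seeds alone, R = ΣλE/(1+Σλh) = 2.421/2.429 = 0.9967 J/s.
husked seeds: E/h = 7.2/5.6 = 1.286 J/s.
1.286 > 0.9967, so adding husked seeds raises the average — include it.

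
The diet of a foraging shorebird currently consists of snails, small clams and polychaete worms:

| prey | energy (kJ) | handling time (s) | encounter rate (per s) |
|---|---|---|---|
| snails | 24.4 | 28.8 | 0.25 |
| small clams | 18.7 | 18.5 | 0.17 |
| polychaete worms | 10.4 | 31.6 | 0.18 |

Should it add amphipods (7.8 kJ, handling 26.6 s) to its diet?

Current rate: (0.25×24.4 + 0.17×18.7 + 0.18×10.4)/(1 + 0.25×28.8 + 0.17×18.5 + 0.18×31.6) = 0.6547 kJ/s.
Profitability of amphipods: 7.8/26.6 = 0.2932 kJ/s.
0.2932 < 0.6547, so adding amphipods would lower the average — exclude it.

No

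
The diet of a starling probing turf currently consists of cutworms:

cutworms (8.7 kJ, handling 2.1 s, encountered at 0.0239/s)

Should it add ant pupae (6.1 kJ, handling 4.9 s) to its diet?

Yes

On cutworms alone, R = ΣλE/(1+Σλh) = 0.2079/1.05 = 0.198 kJ/s.
Profitability of ant pupae: 6.1/4.9 = 1.245 kJ/s.
1.245 > 0.198, so adding ant pupae raises the average — include it.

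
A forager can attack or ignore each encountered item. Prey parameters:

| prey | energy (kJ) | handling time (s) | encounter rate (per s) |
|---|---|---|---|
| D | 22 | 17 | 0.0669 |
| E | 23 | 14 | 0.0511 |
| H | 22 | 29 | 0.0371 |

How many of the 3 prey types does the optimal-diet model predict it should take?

Rank by E/h (kJ/s): E 1.64, D 1.29, H 0.759. Include each in turn until the next type's E/h falls below the running intake rate.
Rate on top 1: 0.6851. D: 1.29 > 0.6851 → include.
Rate on top 2: 0.9279. H: 0.759 < 0.9279 → exclude; stop.
Optimal diet: E, D — 2 of 3 types.

2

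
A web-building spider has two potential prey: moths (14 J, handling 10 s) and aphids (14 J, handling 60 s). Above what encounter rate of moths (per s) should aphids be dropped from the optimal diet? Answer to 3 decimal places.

0.020 per s

The zero-one rule: include aphids iff E₂/h₂ > λE₁/(1+λh₁). Equality gives the switch point.
λE₁h₂ = E₂ + λE₂h₁ ⇒ λ = E₂/(E₁h₂ − E₂h₁) = 14/(840 − 140) = 0.02 per s.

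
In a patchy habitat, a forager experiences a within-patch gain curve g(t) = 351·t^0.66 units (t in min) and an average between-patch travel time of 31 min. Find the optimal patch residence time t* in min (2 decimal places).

By the marginal value theorem, leave when the instantaneous gain rate g'(t) equals the habitat-wide average g(t)/(T + t).
g'(t) = 0.66·351·t^-0.34. Setting 0.66·351·t^-0.34 = 351·t^0.66/(31+t) gives 0.66(31+t) = t, so 0.34·t = 0.66×31.
t* = 0.66×31/0.34 = 60.18 min.

60.18 min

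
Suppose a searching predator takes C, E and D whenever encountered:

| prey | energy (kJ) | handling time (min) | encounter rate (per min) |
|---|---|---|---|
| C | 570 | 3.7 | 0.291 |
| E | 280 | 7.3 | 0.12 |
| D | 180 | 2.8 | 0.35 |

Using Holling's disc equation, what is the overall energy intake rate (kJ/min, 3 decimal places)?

Energy encountered per unit search time: 0.291×570 + 0.12×280 + 0.35×180 = 262.5 kJ/min.
Handling time per unit search time: 0.291×3.7 + 0.12×7.3 + 0.35×2.8 = 2.933.
Rate = 262.5/(1 + 2.933) = 66.74 kJ/min.

66.740 kJ/min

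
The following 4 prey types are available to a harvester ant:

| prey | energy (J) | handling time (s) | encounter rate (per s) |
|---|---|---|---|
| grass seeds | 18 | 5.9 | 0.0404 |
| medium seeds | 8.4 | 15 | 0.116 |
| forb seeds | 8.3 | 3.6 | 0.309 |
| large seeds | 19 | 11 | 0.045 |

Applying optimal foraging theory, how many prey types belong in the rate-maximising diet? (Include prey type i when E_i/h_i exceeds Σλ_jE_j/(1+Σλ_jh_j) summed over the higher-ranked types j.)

Profitabilities (E/h, J/s): grass seeds 3.05, forb seeds 2.31, large seeds 1.73, medium seeds 0.56. Add prey in this order while the next type's profitability exceeds the intake rate on those already taken.
Rate on top 1: 0.5872. forb seeds: 2.31 > 0.5872 → include.
Rate on top 2: 1.4. large seeds: 1.73 > 1.4 → include.
Rate on top 3: 1.457. medium seeds: 0.56 < 1.457 → exclude; stop.
Optimal diet: grass seeds, forb seeds, large seeds — 3 of 4 types.

3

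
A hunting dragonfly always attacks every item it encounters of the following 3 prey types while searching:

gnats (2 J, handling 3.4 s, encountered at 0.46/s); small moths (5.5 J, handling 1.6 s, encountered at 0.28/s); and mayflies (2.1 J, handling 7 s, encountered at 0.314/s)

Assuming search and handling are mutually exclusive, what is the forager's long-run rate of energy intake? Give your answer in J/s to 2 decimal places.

0.60 J/s

Energy encountered per unit search time: 0.46×2 + 0.28×5.5 + 0.314×2.1 = 3.119 J/s.
Handling time per unit search time: 0.46×3.4 + 0.28×1.6 + 0.314×7 = 4.21.
Rate = 3.119/(1 + 4.21) = 0.5987 J/s.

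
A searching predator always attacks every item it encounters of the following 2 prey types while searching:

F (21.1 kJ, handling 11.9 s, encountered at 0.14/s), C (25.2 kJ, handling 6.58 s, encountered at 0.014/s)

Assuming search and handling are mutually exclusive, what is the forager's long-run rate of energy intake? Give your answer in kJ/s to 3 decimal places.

Energy encountered per unit search time: 0.14×21.1 + 0.014×25.2 = 3.307 kJ/s.
Handling time per unit search time: 0.14×11.9 + 0.014×6.58 = 1.758.
Rate = 3.307/(1 + 1.758) = 1.199 kJ/s.

1.199 kJ/s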